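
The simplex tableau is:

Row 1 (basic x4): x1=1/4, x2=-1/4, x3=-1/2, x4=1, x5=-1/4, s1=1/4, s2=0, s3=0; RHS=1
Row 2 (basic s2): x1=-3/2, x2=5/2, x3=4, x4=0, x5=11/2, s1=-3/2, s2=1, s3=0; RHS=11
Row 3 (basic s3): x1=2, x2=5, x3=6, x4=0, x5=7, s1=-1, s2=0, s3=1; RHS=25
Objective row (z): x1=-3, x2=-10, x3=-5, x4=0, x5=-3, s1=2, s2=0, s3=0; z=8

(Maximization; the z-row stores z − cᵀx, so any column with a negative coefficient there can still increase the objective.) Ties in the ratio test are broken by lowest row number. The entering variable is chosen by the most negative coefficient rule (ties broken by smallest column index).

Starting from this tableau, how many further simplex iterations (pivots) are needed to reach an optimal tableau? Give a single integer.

3

pivot: x2 in, s2 out → z = 52
pivot: x1 in, s3 out → z = 287/5
pivot: s1 in, x1 out → z = 58
No improving column remains; optimal.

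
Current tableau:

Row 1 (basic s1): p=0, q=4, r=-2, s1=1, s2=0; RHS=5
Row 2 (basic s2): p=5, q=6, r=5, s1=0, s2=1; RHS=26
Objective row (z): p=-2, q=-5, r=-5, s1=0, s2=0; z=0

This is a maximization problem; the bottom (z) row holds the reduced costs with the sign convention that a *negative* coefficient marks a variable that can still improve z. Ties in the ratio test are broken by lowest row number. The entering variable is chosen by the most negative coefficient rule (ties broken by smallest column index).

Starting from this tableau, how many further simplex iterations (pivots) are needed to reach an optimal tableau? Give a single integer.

3

pivot: q in, s1 out → z = 25/4
pivot: r in, s2 out → z = 755/32
pivot: s1 in, q out → z = 26
No improving column remains; optimal.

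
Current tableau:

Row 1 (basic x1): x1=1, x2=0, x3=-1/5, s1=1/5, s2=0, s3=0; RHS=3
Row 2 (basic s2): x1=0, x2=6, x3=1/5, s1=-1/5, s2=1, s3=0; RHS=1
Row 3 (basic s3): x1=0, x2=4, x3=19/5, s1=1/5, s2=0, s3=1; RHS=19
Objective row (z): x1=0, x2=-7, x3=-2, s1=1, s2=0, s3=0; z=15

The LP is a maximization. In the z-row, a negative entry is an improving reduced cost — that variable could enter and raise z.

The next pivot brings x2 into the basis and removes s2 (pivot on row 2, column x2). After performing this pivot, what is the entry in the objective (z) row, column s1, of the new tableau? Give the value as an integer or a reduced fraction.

Pivot element is row 2, column x2: 6.
Normalize row 2: new (row 2, s1) = (-1/5)/6 = -1/30.
z-row ← z-row − (-7)·(new row 2): 1 − (-7)·(-1/30) = 23/30.

23/30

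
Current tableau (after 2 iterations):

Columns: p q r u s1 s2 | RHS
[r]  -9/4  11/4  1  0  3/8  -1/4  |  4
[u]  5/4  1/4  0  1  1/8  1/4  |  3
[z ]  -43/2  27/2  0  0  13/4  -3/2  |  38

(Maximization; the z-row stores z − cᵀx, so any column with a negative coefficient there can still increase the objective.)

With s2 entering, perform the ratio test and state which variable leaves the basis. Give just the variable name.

Ratios: row 1 (r): entry -1/4 ≤ 0, skip; row 2 (u): 3/(1/4) = 12.
Minimum ratio 12 is in the u row, so u leaves.

u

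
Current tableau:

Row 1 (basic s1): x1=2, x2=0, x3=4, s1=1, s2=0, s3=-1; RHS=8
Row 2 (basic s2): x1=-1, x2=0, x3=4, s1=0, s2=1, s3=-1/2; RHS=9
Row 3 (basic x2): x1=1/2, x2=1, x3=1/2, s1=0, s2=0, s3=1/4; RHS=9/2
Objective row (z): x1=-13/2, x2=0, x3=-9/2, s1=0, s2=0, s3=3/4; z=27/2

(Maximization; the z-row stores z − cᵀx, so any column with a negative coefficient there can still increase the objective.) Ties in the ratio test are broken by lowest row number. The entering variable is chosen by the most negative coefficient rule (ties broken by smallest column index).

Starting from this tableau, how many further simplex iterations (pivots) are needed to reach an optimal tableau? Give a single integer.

2

pivot: x1 in, s1 out → z = 79/2
pivot: s3 in, x2 out → z = 52
No improving column remains; optimal.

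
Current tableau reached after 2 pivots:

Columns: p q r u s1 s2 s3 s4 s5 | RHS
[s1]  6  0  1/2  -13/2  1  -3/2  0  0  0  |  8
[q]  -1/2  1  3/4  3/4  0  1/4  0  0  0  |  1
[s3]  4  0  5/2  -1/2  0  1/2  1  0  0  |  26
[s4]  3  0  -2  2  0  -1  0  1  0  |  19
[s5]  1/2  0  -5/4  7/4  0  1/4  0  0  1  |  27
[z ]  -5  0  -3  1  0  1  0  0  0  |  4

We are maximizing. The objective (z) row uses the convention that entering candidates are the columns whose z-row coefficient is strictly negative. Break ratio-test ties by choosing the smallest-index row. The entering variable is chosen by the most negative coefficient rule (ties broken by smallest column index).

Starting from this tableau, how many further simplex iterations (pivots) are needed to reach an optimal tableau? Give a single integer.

pivot: p in, s1 out → z = 32/3
pivot: u in, s4 out → z = 163/7
pivot: r in, q out → z = 1063/37
No improving column remains; optimal.

3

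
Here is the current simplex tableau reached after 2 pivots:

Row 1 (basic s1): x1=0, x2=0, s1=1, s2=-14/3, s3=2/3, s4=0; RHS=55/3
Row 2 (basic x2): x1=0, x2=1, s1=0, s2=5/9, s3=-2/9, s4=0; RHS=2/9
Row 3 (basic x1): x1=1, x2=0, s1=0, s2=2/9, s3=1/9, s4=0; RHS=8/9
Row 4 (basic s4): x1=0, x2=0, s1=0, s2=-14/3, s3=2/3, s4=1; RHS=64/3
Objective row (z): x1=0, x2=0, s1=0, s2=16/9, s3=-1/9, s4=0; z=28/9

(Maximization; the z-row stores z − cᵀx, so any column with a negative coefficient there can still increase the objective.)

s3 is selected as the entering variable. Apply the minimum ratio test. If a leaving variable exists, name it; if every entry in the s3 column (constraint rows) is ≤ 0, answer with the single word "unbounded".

x1

Ratios: row 1 (s1): (55/3)/(2/3) = 55/2; row 2 (x2): entry -2/9 ≤ 0, skip; row 3 (x1): (8/9)/(1/9) = 8; row 4 (s4): (64/3)/(2/3) = 32.
Minimum ratio is in the x1 row, so x1 leaves.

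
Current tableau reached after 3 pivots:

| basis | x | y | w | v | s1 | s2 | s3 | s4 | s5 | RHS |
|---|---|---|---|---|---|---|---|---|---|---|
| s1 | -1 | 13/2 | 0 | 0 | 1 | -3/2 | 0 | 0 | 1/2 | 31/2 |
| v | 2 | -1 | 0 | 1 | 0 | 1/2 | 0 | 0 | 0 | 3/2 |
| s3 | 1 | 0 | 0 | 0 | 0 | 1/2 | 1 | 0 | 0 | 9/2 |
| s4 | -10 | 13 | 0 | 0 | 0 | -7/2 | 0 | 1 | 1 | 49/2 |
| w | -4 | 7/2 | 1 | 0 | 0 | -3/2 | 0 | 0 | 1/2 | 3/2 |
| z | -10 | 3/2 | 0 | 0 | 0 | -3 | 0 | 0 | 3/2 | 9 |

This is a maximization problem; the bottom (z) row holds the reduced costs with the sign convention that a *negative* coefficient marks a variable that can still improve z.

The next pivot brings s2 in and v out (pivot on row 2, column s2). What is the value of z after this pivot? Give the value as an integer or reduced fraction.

18

Minimum ratio for s2: (3/2)/(1/2) = 3.
z changes by −(z-row coeff of s2)·ratio = −(-3)·3 = 9.
New z = 9 + 9 = 18.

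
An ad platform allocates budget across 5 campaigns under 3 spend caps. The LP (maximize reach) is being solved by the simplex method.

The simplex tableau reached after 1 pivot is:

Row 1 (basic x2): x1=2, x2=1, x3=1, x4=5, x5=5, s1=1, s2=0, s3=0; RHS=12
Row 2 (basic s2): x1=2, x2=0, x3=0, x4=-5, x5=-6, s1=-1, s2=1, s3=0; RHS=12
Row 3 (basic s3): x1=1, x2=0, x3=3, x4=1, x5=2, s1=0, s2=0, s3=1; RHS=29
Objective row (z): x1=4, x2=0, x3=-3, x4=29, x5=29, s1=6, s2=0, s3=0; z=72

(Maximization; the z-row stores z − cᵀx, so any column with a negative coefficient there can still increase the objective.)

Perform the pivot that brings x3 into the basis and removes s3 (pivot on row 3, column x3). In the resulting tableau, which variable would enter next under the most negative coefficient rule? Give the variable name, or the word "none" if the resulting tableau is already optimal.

none

Pivot element 3. New z-row = old z-row − (-3)·(row 3/3).
Updated z-row coefficients: x1: 5, x2: 0, x3: 0, x4: 30, x5: 31, s1: 6, s2: 0, s3: 1.
No coefficient is strictly negative; the tableau after this pivot is optimal.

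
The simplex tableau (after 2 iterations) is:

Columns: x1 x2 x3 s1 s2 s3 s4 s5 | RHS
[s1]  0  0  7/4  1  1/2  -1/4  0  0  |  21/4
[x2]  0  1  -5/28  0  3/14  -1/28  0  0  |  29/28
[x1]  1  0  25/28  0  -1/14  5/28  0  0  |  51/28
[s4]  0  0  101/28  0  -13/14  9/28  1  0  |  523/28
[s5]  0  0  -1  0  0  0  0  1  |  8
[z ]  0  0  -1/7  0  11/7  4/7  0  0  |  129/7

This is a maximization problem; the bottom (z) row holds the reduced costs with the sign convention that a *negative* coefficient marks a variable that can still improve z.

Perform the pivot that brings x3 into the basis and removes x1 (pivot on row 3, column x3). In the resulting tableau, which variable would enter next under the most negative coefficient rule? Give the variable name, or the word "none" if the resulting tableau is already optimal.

Pivot element 25/28. New z-row = old z-row − (-1/7)·(row 3/(25/28)).
Updated z-row coefficients: x1: 4/25, x2: 0, x3: 0, s1: 0, s2: 39/25, s3: 3/5, s4: 0, s5: 0.
No coefficient is strictly negative; the tableau after this pivot is optimal.

none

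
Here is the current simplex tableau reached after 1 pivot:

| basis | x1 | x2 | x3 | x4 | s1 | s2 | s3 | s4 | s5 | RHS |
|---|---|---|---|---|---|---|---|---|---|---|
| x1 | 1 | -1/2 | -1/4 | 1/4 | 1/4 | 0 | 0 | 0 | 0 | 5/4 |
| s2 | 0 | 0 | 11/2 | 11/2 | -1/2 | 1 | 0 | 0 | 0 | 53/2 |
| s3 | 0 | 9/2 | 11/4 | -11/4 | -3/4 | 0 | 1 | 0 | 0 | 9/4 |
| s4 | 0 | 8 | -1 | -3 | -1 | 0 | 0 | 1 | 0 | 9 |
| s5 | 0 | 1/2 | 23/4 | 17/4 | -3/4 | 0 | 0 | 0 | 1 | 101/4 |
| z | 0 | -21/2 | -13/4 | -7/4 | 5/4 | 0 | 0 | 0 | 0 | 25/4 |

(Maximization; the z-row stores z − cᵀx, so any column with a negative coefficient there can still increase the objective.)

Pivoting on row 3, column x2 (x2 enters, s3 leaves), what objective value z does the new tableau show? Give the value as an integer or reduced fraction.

Minimum ratio for x2: (9/4)/(9/2) = 1/2.
z changes by −(z-row coeff of x2)·ratio = −(-21/2)·(1/2) = 21/4.
New z = 25/4 + (21/4) = 23/2.

23/2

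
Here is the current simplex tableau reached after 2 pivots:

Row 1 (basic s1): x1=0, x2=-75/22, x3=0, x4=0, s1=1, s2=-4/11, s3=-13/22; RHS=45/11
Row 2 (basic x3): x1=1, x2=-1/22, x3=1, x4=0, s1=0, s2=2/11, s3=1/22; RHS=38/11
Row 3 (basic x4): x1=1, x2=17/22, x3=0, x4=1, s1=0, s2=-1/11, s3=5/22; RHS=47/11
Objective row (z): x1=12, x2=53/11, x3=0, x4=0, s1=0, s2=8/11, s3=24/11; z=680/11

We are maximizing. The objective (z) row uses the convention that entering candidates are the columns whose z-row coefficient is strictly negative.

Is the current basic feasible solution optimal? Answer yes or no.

No objective-row coefficient is strictly negative, so no entering variable exists; the tableau is optimal.

yes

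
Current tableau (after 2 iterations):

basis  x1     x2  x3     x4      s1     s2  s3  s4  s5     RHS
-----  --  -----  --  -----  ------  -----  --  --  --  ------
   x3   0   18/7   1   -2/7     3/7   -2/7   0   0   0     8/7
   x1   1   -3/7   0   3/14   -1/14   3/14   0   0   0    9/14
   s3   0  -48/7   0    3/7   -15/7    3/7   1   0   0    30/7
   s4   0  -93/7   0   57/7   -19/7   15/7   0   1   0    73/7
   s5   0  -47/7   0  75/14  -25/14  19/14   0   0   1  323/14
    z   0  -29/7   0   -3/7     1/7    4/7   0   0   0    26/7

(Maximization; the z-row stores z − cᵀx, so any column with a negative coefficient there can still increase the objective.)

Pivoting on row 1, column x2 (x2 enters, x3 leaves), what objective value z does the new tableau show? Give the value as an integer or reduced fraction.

50/9

Minimum ratio for x2: (8/7)/(18/7) = 4/9.
z changes by −(z-row coeff of x2)·ratio = −(-29/7)·(4/9) = 116/63.
New z = 26/7 + (116/63) = 50/9.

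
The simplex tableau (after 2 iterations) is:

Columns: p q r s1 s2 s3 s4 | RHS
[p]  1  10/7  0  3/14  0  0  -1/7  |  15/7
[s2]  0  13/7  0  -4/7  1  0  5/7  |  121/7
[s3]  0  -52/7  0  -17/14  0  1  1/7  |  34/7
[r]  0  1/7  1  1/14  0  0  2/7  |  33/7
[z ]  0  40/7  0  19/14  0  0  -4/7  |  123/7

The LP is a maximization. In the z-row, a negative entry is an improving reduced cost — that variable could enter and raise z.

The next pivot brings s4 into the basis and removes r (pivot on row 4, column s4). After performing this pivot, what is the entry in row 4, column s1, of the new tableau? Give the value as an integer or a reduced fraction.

Pivot element is row 4, column s4: 2/7.
Normalize row 4: new (row 4, s1) = (1/14)/(2/7) = 1/4.
Row 4 is the pivot row, so the entry is 1/4.

1/4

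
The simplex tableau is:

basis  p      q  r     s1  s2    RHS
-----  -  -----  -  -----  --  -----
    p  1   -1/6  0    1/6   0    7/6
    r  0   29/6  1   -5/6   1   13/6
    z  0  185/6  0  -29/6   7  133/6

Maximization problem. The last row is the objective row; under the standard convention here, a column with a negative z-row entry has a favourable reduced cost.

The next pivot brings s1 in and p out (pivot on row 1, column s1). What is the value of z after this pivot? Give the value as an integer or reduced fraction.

56

Minimum ratio for s1: (7/6)/(1/6) = 7.
z changes by −(z-row coeff of s1)·ratio = −(-29/6)·7 = 203/6.
New z = 133/6 + (203/6) = 56.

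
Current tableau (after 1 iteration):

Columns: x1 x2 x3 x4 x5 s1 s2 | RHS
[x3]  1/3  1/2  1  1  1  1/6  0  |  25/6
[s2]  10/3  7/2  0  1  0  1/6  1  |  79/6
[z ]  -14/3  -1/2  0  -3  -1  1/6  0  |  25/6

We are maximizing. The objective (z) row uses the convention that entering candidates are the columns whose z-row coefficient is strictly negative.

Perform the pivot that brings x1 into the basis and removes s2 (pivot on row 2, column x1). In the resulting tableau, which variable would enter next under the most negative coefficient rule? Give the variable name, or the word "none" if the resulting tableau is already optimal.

x4

Pivot element 10/3. New z-row = old z-row − (-14/3)·(row 2/(10/3)).
Updated z-row coefficients: x1: 0, x2: 22/5, x3: 0, x4: -8/5, x5: -1, s1: 2/5, s2: 7/5.
The most negative is -8/5 in column x4, so x4 would enter next.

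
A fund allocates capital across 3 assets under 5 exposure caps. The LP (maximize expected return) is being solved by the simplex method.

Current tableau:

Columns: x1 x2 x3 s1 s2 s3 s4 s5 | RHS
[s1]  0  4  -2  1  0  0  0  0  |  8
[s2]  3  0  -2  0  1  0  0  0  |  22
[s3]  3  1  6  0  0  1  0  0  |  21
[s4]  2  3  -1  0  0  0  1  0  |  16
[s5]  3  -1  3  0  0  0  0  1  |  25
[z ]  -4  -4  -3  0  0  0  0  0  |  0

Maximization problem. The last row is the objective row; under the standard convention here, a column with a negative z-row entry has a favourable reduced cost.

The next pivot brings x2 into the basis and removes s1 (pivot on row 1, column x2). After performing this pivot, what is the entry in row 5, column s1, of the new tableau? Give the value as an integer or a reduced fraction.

1/4

Pivot element is row 1, column x2: 4.
Normalize row 1: new (row 1, s1) = 1/4 = 1/4.
row 5 ← row 5 − (-1)·(new row 1): 0 − (-1)·(1/4) = 1/4.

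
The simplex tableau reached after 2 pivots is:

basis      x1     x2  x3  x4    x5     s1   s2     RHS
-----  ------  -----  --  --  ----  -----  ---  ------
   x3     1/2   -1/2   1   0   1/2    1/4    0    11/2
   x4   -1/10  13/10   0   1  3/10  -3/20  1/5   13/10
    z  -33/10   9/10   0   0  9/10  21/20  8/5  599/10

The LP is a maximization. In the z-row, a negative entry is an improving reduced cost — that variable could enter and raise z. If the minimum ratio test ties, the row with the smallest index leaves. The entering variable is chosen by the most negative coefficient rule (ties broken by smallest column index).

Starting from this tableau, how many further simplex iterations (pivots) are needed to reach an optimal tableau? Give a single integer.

2

pivot: x1 in, x3 out → z = 481/5
pivot: x2 in, x4 out → z = 101
No improving column remains; optimal.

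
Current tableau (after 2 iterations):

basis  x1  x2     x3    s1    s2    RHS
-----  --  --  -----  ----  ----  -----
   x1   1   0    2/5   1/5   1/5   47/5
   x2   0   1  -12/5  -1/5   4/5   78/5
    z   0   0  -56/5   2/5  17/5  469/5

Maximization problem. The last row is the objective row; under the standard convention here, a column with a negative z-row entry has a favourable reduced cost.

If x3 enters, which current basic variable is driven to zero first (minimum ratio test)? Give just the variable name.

Ratios: row 1 (x1): (47/5)/(2/5) = 47/2; row 2 (x2): entry -12/5 ≤ 0, skip.
Minimum ratio 47/2 is in the x1 row, so x1 leaves.

x1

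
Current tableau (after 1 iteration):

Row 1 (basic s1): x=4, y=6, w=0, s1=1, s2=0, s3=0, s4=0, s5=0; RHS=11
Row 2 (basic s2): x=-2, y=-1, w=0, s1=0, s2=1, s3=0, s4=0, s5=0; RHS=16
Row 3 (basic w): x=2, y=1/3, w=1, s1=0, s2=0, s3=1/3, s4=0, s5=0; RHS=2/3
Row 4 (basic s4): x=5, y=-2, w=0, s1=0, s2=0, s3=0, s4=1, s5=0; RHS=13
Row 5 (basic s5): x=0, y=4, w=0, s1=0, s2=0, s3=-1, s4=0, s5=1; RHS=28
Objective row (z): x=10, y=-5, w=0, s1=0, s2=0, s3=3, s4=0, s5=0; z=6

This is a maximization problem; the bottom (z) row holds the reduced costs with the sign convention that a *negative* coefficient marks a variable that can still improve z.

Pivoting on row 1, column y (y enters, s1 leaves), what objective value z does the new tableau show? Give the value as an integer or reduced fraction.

Minimum ratio for y: 11/6 = 11/6.
z changes by −(z-row coeff of y)·ratio = −(-5)·(11/6) = 55/6.
New z = 6 + (55/6) = 91/6.

91/6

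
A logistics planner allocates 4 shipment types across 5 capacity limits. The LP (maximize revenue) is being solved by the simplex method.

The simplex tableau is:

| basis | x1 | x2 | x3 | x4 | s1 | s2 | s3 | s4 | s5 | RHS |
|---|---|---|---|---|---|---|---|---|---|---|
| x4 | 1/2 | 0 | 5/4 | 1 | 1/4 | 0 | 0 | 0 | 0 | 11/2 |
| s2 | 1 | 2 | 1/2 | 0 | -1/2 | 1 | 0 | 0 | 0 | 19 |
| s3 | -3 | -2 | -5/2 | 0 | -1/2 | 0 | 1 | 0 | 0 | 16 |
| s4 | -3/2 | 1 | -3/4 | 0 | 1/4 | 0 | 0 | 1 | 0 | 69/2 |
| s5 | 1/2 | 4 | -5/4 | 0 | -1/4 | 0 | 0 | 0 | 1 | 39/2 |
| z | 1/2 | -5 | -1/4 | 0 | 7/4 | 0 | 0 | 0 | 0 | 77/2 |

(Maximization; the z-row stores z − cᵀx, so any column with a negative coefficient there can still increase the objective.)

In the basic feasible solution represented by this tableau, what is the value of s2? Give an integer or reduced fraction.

s2 is basic (row 2); its value is the RHS of that row: 19.

19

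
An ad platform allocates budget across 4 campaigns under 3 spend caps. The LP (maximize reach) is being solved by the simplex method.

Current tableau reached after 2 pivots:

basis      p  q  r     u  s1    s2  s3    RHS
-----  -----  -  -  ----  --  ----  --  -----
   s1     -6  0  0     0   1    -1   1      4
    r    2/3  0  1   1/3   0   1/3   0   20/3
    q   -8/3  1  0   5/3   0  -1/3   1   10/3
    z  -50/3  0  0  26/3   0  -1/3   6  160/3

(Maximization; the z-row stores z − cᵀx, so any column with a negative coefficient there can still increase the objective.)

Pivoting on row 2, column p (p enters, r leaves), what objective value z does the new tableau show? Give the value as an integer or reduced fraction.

220

Minimum ratio for p: (20/3)/(2/3) = 10.
z changes by −(z-row coeff of p)·ratio = −(-50/3)·10 = 500/3.
New z = 160/3 + (500/3) = 220.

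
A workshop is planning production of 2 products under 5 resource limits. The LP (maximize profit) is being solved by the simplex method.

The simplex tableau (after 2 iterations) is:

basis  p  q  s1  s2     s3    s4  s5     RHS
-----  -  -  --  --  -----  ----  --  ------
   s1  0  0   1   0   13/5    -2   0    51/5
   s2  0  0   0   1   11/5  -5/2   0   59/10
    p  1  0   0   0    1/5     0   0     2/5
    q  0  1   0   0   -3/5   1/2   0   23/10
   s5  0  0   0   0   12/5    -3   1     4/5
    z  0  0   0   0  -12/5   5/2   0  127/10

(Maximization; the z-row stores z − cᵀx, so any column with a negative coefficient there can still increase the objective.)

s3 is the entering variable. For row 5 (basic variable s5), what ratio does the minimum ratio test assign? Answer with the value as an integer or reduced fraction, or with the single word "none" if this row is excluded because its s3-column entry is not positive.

1/3

Ratio = RHS / (s3 entry) = (4/5) / (12/5) = 1/3.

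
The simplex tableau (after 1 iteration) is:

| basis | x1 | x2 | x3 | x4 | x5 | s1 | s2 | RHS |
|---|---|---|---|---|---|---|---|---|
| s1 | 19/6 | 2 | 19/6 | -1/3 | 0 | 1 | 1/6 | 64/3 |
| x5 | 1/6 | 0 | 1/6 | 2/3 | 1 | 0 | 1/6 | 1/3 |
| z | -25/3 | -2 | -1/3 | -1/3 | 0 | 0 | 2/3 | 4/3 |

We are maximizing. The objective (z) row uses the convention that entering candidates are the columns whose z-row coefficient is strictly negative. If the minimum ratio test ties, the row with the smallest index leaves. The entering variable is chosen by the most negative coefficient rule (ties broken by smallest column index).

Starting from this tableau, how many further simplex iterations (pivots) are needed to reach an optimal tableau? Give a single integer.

pivot: x1 in, x5 out → z = 18
pivot: x2 in, s1 out → z = 33
No improving column remains; optimal.

2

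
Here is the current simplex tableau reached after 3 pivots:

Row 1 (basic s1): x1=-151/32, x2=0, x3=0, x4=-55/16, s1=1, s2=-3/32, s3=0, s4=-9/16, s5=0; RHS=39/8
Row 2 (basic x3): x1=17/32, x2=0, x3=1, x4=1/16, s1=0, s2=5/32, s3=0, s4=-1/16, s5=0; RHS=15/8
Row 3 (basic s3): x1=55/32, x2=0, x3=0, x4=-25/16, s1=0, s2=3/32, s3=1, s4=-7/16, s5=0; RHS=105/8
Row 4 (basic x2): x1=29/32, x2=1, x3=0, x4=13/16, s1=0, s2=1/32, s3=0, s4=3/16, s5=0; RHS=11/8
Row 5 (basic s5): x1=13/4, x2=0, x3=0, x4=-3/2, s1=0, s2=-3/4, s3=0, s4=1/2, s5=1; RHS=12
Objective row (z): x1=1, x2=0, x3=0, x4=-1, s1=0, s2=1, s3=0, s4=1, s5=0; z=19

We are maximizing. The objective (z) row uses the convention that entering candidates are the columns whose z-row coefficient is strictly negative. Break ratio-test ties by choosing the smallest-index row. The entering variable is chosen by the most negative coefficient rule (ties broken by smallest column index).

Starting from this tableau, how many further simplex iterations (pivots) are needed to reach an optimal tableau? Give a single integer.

pivot: x4 in, x2 out → z = 269/13
No improving column remains; optimal.

1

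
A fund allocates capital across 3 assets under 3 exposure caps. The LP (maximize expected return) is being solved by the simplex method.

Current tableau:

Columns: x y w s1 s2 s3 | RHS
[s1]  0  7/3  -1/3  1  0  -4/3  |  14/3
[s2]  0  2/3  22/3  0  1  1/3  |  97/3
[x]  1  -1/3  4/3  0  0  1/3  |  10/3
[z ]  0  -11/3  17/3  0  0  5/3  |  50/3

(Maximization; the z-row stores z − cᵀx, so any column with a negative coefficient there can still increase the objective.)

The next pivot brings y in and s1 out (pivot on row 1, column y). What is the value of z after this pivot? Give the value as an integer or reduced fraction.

Minimum ratio for y: (14/3)/(7/3) = 2.
z changes by −(z-row coeff of y)·ratio = −(-11/3)·2 = 22/3.
New z = 50/3 + (22/3) = 24.

24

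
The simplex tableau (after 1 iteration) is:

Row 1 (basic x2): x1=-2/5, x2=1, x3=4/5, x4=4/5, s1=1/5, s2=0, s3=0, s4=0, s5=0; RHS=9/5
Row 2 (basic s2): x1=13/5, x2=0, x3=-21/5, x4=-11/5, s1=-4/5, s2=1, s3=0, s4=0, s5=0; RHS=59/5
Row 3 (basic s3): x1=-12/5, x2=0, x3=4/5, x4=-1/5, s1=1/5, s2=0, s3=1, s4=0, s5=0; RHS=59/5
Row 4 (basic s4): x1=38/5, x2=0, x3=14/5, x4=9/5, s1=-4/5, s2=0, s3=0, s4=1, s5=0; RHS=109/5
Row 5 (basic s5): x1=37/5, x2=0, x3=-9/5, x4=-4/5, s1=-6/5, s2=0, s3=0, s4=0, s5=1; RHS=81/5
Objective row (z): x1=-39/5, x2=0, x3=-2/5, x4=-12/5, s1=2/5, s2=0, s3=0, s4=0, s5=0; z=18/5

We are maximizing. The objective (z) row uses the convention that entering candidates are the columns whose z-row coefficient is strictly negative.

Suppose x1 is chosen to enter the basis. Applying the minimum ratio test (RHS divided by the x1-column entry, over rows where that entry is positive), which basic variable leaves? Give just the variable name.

s5

Ratios: row 1 (x2): entry -2/5 ≤ 0, skip; row 2 (s2): (59/5)/(13/5) = 59/13; row 3 (s3): entry -12/5 ≤ 0, skip; row 4 (s4): (109/5)/(38/5) = 109/38; row 5 (s5): (81/5)/(37/5) = 81/37.
Minimum ratio 81/37 is in the s5 row, so s5 leaves.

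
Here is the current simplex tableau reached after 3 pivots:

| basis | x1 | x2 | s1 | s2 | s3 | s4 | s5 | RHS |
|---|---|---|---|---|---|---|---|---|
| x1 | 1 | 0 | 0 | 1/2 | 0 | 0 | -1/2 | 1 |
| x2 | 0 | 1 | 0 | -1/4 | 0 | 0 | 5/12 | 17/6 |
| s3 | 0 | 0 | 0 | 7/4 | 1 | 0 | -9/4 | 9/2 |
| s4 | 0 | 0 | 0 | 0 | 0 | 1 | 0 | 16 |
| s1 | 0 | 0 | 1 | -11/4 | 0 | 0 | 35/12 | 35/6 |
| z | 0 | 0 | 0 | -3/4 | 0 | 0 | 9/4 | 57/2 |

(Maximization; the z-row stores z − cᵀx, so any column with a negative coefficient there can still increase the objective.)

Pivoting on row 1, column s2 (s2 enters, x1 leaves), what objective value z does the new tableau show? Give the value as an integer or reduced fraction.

Minimum ratio for s2: 1/(1/2) = 2.
z changes by −(z-row coeff of s2)·ratio = −(-3/4)·2 = 3/2.
New z = 57/2 + (3/2) = 30.

30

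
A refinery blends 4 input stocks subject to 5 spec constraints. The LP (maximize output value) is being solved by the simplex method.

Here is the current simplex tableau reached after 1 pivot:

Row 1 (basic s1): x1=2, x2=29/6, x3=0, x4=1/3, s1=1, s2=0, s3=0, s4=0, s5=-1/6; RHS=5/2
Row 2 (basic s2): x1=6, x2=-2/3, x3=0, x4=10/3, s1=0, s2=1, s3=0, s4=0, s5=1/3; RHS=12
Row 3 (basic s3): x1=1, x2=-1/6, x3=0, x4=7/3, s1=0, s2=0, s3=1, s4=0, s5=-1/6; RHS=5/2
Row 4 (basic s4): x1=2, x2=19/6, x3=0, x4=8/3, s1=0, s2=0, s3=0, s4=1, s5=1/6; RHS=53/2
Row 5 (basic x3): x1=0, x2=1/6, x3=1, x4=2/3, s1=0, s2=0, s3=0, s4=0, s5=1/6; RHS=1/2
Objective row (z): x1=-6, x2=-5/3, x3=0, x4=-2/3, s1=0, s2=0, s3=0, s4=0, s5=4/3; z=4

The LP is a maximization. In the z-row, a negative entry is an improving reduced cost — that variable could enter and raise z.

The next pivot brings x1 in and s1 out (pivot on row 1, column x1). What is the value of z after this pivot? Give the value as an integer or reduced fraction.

23/2

Minimum ratio for x1: (5/2)/2 = 5/4.
z changes by −(z-row coeff of x1)·ratio = −(-6)·(5/4) = 15/2.
New z = 4 + (15/2) = 23/2.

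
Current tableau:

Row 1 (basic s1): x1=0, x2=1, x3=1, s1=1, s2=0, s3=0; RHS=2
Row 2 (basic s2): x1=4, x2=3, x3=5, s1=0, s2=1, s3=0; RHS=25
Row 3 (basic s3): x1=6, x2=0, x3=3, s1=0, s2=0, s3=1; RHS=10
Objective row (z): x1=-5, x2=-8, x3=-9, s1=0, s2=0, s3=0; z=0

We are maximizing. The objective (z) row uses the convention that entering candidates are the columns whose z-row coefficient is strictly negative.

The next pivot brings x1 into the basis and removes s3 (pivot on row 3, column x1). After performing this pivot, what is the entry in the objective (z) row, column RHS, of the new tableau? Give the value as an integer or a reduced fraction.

25/3

Pivot element is row 3, column x1: 6.
Normalize row 3: new (row 3, RHS) = 10/6 = 5/3.
z-row ← z-row − (-5)·(new row 3): 0 − (-5)·(5/3) = 25/3.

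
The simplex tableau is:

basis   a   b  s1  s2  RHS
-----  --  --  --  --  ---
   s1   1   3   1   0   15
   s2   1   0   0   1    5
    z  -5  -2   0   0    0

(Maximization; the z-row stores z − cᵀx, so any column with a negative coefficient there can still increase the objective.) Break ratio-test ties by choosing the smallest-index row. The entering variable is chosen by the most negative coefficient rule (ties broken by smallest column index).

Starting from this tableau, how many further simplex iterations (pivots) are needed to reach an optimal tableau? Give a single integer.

pivot: a in, s2 out → z = 25
pivot: b in, s1 out → z = 95/3
No improving column remains; optimal.

2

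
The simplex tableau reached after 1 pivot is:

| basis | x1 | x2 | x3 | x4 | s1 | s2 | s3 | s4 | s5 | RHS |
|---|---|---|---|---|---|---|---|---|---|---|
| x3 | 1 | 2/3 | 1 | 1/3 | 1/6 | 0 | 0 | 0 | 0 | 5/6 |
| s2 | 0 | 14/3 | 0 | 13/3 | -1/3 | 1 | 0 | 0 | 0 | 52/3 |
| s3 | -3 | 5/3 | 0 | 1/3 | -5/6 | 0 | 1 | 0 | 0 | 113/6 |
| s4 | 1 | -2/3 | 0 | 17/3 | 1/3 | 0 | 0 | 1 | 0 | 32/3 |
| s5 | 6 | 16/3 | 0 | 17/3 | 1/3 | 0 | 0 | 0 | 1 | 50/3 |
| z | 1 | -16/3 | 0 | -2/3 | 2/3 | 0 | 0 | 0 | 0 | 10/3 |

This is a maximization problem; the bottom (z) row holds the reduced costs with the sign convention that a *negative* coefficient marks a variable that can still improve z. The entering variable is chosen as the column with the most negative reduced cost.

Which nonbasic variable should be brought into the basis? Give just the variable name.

Objective-row coefficients: x1: 1, x2: -16/3, x3: 0, x4: -2/3, s1: 2/3, s2: 0, s3: 0, s4: 0, s5: 0.
The most negative is -16/3 in column x2, so x2 enters.

x2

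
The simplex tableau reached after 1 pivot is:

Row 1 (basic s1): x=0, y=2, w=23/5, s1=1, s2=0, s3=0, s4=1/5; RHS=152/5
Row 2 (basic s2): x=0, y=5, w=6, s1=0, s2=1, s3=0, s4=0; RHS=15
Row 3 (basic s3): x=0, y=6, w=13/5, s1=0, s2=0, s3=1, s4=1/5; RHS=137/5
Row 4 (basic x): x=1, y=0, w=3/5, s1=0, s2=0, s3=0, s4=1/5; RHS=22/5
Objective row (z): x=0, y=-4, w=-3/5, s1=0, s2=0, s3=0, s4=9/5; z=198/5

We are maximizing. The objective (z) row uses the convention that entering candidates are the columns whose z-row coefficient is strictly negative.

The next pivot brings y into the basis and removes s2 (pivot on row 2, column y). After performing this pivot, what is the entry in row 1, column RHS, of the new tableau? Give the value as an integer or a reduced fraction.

122/5

Pivot element is row 2, column y: 5.
Normalize row 2: new (row 2, RHS) = 15/5 = 3.
row 1 ← row 1 − 2·(new row 2): 152/5 − 2·3 = 122/5.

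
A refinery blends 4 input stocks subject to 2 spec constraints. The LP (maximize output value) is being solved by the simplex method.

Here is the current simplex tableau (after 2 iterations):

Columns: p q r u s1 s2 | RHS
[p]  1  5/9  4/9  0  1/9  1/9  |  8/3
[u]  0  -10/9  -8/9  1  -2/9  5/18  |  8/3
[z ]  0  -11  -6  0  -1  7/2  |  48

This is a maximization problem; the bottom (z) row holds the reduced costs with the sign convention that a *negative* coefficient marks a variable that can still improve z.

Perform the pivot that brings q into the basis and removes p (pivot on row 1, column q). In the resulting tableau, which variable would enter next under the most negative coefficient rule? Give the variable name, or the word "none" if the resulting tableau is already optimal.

Pivot element 5/9. New z-row = old z-row − (-11)·(row 1/(5/9)).
Updated z-row coefficients: p: 99/5, q: 0, r: 14/5, u: 0, s1: 6/5, s2: 57/10.
No coefficient is strictly negative; the tableau after this pivot is optimal.

none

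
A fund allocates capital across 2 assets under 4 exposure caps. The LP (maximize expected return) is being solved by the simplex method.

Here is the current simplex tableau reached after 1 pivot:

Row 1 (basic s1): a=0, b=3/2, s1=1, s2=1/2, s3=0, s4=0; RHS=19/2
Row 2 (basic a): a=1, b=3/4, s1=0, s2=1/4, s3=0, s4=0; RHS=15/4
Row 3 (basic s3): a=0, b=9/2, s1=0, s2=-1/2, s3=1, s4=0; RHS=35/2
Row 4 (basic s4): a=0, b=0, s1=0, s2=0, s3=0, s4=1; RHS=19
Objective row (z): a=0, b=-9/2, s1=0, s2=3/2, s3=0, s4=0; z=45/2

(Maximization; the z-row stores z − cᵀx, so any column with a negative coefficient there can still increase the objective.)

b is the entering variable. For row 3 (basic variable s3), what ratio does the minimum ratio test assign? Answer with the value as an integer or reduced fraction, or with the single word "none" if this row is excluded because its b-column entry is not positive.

Ratio = RHS / (b entry) = (35/2) / (9/2) = 35/9.

35/9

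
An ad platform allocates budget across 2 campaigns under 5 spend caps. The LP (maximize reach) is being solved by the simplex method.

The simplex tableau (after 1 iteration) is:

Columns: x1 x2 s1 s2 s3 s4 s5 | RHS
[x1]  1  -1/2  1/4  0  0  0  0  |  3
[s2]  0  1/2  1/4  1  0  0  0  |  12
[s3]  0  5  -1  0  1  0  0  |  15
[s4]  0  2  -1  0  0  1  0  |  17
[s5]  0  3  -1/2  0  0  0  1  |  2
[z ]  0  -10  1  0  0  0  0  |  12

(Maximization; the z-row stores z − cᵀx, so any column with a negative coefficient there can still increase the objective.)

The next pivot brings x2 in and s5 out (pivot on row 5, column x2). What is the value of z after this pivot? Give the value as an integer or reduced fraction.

56/3

Minimum ratio for x2: 2/3 = 2/3.
z changes by −(z-row coeff of x2)·ratio = −(-10)·(2/3) = 20/3.
New z = 12 + (20/3) = 56/3.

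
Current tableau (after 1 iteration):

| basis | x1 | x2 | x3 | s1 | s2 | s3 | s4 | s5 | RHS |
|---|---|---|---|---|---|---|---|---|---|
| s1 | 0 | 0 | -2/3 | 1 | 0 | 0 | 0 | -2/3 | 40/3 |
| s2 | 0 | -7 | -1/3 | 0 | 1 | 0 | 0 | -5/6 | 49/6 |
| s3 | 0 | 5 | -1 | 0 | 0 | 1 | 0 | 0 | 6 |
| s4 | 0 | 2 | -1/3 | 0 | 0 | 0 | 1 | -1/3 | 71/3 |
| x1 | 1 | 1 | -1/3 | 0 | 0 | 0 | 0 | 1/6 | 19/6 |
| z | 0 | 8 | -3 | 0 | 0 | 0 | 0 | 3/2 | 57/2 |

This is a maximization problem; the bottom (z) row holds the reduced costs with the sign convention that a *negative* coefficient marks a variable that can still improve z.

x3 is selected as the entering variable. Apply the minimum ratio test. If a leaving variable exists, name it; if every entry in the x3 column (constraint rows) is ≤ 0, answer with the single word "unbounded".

unbounded

x3-column entries: row 1: -2/3, row 2: -1/3, row 3: -1, row 4: -1/3, row 5: -1/3. All ≤ 0, so x3 can increase without bound; the LP is unbounded in this direction.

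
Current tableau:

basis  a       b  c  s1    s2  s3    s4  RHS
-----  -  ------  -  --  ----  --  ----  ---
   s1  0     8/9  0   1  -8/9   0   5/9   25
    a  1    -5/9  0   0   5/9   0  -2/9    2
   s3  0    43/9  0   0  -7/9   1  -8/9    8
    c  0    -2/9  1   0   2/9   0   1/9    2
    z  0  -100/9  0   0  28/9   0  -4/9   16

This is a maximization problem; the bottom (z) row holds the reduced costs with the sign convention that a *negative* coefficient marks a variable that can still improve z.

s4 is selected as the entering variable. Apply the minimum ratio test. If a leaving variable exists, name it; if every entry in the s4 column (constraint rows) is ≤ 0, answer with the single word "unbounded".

c

Ratios: row 1 (s1): 25/(5/9) = 45; row 2 (a): entry -2/9 ≤ 0, skip; row 3 (s3): entry -8/9 ≤ 0, skip; row 4 (c): 2/(1/9) = 18.
Minimum ratio is in the c row, so c leaves.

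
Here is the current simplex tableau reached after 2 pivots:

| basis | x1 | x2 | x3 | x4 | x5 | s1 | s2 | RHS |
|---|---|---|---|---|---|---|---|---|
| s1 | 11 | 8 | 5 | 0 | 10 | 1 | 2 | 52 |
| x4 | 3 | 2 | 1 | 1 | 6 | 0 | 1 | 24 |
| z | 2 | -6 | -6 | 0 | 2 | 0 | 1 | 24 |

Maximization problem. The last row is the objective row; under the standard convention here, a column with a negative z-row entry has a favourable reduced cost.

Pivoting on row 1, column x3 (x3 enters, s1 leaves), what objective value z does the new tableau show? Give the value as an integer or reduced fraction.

432/5

Minimum ratio for x3: 52/5 = 52/5.
z changes by −(z-row coeff of x3)·ratio = −(-6)·(52/5) = 312/5.
New z = 24 + (312/5) = 432/5.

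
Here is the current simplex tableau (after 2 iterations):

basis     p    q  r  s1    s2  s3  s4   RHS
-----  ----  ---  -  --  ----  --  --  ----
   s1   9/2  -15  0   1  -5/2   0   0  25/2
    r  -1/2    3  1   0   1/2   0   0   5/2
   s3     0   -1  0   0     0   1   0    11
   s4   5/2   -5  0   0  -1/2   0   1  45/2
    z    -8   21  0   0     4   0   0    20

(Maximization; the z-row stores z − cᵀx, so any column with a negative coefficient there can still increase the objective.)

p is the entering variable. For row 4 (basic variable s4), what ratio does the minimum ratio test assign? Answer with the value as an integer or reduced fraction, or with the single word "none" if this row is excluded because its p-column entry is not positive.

9

Ratio = RHS / (p entry) = (45/2) / (5/2) = 9.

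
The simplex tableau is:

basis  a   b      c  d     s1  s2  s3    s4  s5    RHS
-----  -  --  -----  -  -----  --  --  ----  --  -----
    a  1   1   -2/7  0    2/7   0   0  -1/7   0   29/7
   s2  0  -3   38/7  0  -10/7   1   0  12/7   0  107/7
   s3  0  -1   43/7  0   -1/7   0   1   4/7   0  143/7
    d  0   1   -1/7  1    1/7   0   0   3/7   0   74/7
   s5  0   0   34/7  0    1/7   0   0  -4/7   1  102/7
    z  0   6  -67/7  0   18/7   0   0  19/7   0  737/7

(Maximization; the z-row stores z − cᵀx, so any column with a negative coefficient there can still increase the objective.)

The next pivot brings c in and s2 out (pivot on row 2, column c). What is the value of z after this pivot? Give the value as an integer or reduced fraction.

Minimum ratio for c: (107/7)/(38/7) = 107/38.
z changes by −(z-row coeff of c)·ratio = −(-67/7)·(107/38) = 7169/266.
New z = 737/7 + (7169/266) = 5025/38.

5025/38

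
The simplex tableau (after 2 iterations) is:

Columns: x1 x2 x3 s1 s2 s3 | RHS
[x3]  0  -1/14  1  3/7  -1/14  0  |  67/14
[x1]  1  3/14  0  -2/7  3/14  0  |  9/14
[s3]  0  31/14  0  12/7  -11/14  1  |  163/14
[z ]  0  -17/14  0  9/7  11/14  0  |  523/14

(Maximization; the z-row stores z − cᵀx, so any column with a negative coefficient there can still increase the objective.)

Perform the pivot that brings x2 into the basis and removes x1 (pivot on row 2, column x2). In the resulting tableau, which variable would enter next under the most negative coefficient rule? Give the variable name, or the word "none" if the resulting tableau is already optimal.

s1

Pivot element 3/14. New z-row = old z-row − (-17/14)·(row 2/(3/14)).
Updated z-row coefficients: x1: 17/3, x2: 0, x3: 0, s1: -1/3, s2: 2, s3: 0.
The most negative is -1/3 in column s1, so s1 would enter next.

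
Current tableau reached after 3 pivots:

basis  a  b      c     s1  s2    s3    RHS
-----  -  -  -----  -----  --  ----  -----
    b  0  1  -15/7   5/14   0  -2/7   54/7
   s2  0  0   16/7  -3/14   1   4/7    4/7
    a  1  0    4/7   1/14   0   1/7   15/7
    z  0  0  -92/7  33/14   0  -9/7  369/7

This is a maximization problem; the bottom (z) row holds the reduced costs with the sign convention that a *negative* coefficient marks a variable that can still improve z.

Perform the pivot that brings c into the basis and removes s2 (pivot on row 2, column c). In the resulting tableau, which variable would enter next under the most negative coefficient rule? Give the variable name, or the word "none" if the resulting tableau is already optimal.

none

Pivot element 16/7. New z-row = old z-row − (-92/7)·(row 2/(16/7)).
Updated z-row coefficients: a: 0, b: 0, c: 0, s1: 9/8, s2: 23/4, s3: 2.
No coefficient is strictly negative; the tableau after this pivot is optimal.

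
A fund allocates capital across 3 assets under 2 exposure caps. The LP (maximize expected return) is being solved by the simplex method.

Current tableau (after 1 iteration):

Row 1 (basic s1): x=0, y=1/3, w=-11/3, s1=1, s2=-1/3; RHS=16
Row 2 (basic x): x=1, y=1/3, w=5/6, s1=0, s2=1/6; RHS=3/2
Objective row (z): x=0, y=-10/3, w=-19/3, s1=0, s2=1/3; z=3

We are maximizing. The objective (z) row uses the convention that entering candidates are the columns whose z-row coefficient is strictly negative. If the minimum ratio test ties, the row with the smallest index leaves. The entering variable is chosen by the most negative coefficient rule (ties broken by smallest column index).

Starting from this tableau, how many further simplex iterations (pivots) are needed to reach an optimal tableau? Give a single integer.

2

pivot: w in, x out → z = 72/5
pivot: y in, w out → z = 18
No improving column remains; optimal.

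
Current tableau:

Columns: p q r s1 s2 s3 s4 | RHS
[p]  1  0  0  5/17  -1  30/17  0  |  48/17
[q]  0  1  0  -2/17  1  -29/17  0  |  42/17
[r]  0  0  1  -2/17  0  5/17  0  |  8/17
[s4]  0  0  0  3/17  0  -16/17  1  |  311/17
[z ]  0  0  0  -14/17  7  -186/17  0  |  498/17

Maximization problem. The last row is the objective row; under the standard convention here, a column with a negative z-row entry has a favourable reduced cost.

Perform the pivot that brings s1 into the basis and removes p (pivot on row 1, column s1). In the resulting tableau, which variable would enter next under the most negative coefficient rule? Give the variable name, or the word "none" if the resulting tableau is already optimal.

s3

Pivot element 5/17. New z-row = old z-row − (-14/17)·(row 1/(5/17)).
Updated z-row coefficients: p: 14/5, q: 0, r: 0, s1: 0, s2: 21/5, s3: -6, s4: 0.
The most negative is -6 in column s3, so s3 would enter next.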